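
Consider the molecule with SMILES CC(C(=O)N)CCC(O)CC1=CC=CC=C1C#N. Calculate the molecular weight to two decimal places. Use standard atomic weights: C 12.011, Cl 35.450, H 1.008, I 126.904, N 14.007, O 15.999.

246.31 g/mol

First, the molecular formula is C14H18N2O2 (counting implicit H from valence).
  C: 14 × 12.011 = 168.154
  H: 18 × 1.008 = 18.144
  N: 2 × 14.007 = 28.014
  O: 2 × 15.999 = 31.998
Sum: 14×12.011 + 18×1.008 + 2×14.007 + 2×15.999 = 246.310 → 246.31 g/mol.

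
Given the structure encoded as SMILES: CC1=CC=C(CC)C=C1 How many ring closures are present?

In SMILES, each pair of matching ring-closure digits denotes one ring-closing bond; the number of such bonds equals the number of independent rings.
Ring-closure bonds here: 1.

1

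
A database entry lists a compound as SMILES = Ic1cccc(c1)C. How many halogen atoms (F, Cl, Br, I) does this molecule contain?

Halogen atoms appear at heavy-atom position 1 (1×I).
Halogen count: 1.

1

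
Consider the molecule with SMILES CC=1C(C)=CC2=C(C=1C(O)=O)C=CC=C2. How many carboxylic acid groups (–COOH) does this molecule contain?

The carboxylic acid motif appears at heavy-atom position 9 in the SMILES.
Carboxylic acid count: 1.

1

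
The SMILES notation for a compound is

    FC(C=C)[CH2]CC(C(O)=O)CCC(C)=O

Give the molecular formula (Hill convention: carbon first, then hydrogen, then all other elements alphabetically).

C11H17FO3

Walk through each heavy atom and fill implicit hydrogens from standard valence (C 4, N 3, O 2, S 2, halogen 1):
  atom 1: F (halogen, monovalent) → 0 H
  atom 2: C, bond orders sum to 3 (valence 4) → 1 H
  atom 3: C, bond orders sum to 3 (valence 4) → 1 H
  atom 4: C, bond orders sum to 2 (valence 4) → 2 H
  atom 5: C with explicit H count 2
  atom 6: C, bond orders sum to 2 (valence 4) → 2 H
  atom 7: C, bond orders sum to 3 (valence 4) → 1 H
  atom 8: C, bond orders sum to 4 (valence 4) → 0 H
  atom 9: O, bond orders sum to 1 (valence 2) → 1 H
  atom 10: O, bond orders sum to 2 (valence 2) → 0 H
  atom 11: C, bond orders sum to 2 (valence 4) → 2 H
  atom 12: C, bond orders sum to 2 (valence 4) → 2 H
  atom 13: C, bond orders sum to 4 (valence 4) → 0 H
  atom 14: C, bond orders sum to 1 (valence 4) → 3 H
  atom 15: O, bond orders sum to 2 (valence 2) → 0 H
Totals → C:11, H:17, F:1, O:3.
In Hill order: C11H17FO3.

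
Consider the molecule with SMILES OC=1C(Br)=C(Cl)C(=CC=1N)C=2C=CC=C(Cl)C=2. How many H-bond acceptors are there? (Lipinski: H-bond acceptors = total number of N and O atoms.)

2

N atoms: 1; O atoms: 1.
Lipinski HBA = 1 + 1 = 2.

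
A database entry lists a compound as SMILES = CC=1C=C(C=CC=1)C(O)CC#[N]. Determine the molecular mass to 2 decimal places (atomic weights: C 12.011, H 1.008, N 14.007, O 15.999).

161.20 g/mol

First, the molecular formula is C10H11NO (counting implicit H from valence).
  C: 10 × 12.011 = 120.110
  H: 11 × 1.008 = 11.088
  N: 1 × 14.007 = 14.007
  O: 1 × 15.999 = 15.999
Sum: 10×12.011 + 11×1.008 + 1×14.007 + 1×15.999 = 161.204 → 161.20 g/mol.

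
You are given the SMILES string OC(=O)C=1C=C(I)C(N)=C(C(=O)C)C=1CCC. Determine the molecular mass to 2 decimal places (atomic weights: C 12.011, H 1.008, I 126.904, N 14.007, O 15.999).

347.15 g/mol

First, the molecular formula is C12H14INO3 (counting implicit H from valence).
  C: 12 × 12.011 = 144.132
  H: 14 × 1.008 = 14.112
  I: 1 × 126.904 = 126.904
  N: 1 × 14.007 = 14.007
  O: 3 × 15.999 = 47.997
Sum: 12×12.011 + 14×1.008 + 1×126.904 + 1×14.007 + 3×15.999 = 347.152 → 347.15 g/mol.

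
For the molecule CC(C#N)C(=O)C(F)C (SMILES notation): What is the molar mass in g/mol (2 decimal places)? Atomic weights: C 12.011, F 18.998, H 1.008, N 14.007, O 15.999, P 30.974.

129.13 g/mol

First, the molecular formula is C6H8FNO (counting implicit H from valence).
  C: 6 × 12.011 = 72.066
  F: 1 × 18.998 = 18.998
  H: 8 × 1.008 = 8.064
  N: 1 × 14.007 = 14.007
  O: 1 × 15.999 = 15.999
Sum: 6×12.011 + 1×18.998 + 8×1.008 + 1×14.007 + 1×15.999 = 129.134 → 129.13 g/mol.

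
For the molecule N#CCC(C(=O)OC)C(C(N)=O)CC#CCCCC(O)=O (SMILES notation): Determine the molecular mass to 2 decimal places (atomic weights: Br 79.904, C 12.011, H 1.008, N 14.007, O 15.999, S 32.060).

294.31 g/mol

First, the molecular formula is C14H18N2O5 (counting implicit H from valence).
  C: 14 × 12.011 = 168.154
  H: 18 × 1.008 = 18.144
  N: 2 × 14.007 = 28.014
  O: 5 × 15.999 = 79.995
Sum: 14×12.011 + 18×1.008 + 2×14.007 + 5×15.999 = 294.307 → 294.31 g/mol.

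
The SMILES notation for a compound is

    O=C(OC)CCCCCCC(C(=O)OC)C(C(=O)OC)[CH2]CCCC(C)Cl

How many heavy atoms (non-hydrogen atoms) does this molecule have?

Every atom symbol written in the SMILES (organic subset) is one heavy atom; implicit H are not written.
Heavy atoms by element → C:20, Cl:1, O:6.
Total: 27.

27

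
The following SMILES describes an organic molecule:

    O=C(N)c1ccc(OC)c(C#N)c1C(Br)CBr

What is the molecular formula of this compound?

Walk through each heavy atom and fill implicit hydrogens from standard valence (C 4, N 3, O 2, S 2, halogen 1); for lowercase aromatic atoms, an aromatic c carries 1 H when it has two neighbours and 0 H with three, and aromatic n carries 0 H:
  atom 1: O, bond orders sum to 2 (valence 2) → 0 H
  atom 2: C, bond orders sum to 4 (valence 4) → 0 H
  atom 3: N, bond orders sum to 1 (valence 3) → 2 H
  atom 4: aromatic c, 3 neighbours → 0 H
  atom 5: aromatic c, 2 neighbours → 1 H
  atom 6: aromatic c, 2 neighbours → 1 H
  atom 7: aromatic c, 3 neighbours → 0 H
  atom 8: O, bond orders sum to 2 (valence 2) → 0 H
  atom 9: C, bond orders sum to 1 (valence 4) → 3 H
  atom 10: aromatic c, 3 neighbours → 0 H
  atom 11: C, bond orders sum to 4 (valence 4) → 0 H
  atom 12: N, bond orders sum to 3 (valence 3) → 0 H
  atom 13: aromatic c, 3 neighbours → 0 H
  atom 14: C, bond orders sum to 3 (valence 4) → 1 H
  atom 15: Br (halogen, monovalent) → 0 H
  atom 16: C, bond orders sum to 2 (valence 4) → 2 H
  atom 17: Br (halogen, monovalent) → 0 H
Totals → C:11, H:10, Br:2, N:2, O:2.
In Hill order: C11H10Br2N2O2.

C11H10Br2N2O2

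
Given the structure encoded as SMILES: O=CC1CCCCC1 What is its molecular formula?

Walk through each heavy atom and fill implicit hydrogens from standard valence (C 4, N 3, O 2, S 2, halogen 1):
  atom 1: O, bond orders sum to 2 (valence 2) → 0 H
  atom 2: C, bond orders sum to 3 (valence 4) → 1 H
  atom 3: C, bond orders sum to 3 (valence 4) → 1 H
  atom 4: C, bond orders sum to 2 (valence 4) → 2 H
  atom 5: C, bond orders sum to 2 (valence 4) → 2 H
  atom 6: C, bond orders sum to 2 (valence 4) → 2 H
  atom 7: C, bond orders sum to 2 (valence 4) → 2 H
  atom 8: C, bond orders sum to 2 (valence 4) → 2 H
Totals → C:7, H:12, O:1.
In Hill order: C7H12O.

C7H12O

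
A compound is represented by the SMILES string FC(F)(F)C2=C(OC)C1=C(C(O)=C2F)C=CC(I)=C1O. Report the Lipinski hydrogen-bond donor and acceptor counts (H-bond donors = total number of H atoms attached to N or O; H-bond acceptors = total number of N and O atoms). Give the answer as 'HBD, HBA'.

Donors: find every N or O and count the H atoms it carries.
  atom 7 (O): bond orders sum to 2 → 0 H
  atom 12 (O): bond orders sum to 1 → 1 H
  atom 20 (O): bond orders sum to 1 → 1 H
Lipinski HBD = 2.
Acceptors: N atoms = 0, O atoms = 3 → HBA = 3.

2, 3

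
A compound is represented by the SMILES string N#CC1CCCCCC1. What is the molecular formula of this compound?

Walk through each heavy atom and fill implicit hydrogens from standard valence (C 4, N 3, O 2, S 2, halogen 1):
  atom 1: N, bond orders sum to 3 (valence 3) → 0 H
  atom 2: C, bond orders sum to 4 (valence 4) → 0 H
  atom 3: C, bond orders sum to 3 (valence 4) → 1 H
  atom 4: C, bond orders sum to 2 (valence 4) → 2 H
  atom 5: C, bond orders sum to 2 (valence 4) → 2 H
  atom 6: C, bond orders sum to 2 (valence 4) → 2 H
  atom 7: C, bond orders sum to 2 (valence 4) → 2 H
  atom 8: C, bond orders sum to 2 (valence 4) → 2 H
  atom 9: C, bond orders sum to 2 (valence 4) → 2 H
Totals → C:8, H:13, N:1.

C8H13N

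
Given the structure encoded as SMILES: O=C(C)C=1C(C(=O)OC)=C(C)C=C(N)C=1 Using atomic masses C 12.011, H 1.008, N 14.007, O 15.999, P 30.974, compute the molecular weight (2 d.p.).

First, the molecular formula is C11H13NO3 (counting implicit H from valence).
  C: 11 × 12.011 = 132.121
  H: 13 × 1.008 = 13.104
  N: 1 × 14.007 = 14.007
  O: 3 × 15.999 = 47.997
Sum: 11×12.011 + 13×1.008 + 1×14.007 + 3×15.999 = 207.229 → 207.23 g/mol.

207.23 g/mol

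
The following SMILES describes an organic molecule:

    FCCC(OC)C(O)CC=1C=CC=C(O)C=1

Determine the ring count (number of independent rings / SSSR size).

In SMILES, each pair of matching ring-closure digits denotes one ring-closing bond; the number of such bonds equals the number of independent rings.
Ring-closure bonds here: 1.

1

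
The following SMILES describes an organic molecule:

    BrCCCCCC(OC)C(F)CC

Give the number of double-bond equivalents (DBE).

0

Degree of unsaturation = (number of rings) + (number of π bonds).
Ring closures in the SMILES: 0.
π bonds: none → 0 DoU from unsaturation.
Total DoU = 0 + 0 = 0.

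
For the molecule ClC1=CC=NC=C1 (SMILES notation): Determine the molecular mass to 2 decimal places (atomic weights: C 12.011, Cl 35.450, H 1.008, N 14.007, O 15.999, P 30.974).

First, the molecular formula is C5H4ClN (counting implicit H from valence).
  C: 5 × 12.011 = 60.055
  Cl: 1 × 35.450 = 35.450
  H: 4 × 1.008 = 4.032
  N: 1 × 14.007 = 14.007
Sum: 5×12.011 + 1×35.450 + 4×1.008 + 1×14.007 = 113.544 → 113.54 g/mol.

113.54 g/mol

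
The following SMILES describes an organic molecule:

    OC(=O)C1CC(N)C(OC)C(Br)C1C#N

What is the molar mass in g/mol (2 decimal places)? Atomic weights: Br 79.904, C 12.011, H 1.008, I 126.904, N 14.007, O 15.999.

First, the molecular formula is C9H13BrN2O3 (counting implicit H from valence).
  Br: 1 × 79.904 = 79.904
  C: 9 × 12.011 = 108.099
  H: 13 × 1.008 = 13.104
  N: 2 × 14.007 = 28.014
  O: 3 × 15.999 = 47.997
Sum: 1×79.904 + 9×12.011 + 13×1.008 + 2×14.007 + 3×15.999 = 277.118 → 277.12 g/mol.

277.12 g/mol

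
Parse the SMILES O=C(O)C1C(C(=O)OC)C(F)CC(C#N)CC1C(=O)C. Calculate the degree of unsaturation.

6

Degree of unsaturation = (number of rings) + (number of π bonds).
Ring closures in the SMILES: 1.
π bonds: 3 double bonds (each 1 DoU), 1 triple bond (each 2 DoU) → 5 DoU from unsaturation.
Total DoU = 1 + 5 = 6.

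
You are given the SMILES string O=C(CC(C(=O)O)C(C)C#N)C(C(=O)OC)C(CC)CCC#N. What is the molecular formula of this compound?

C16H22N2O5

Walk through each heavy atom and fill implicit hydrogens from standard valence (C 4, N 3, O 2, S 2, halogen 1):
  atom 1: O, bond orders sum to 2 (valence 2) → 0 H
  atom 2: C, bond orders sum to 4 (valence 4) → 0 H
  atom 3: C, bond orders sum to 2 (valence 4) → 2 H
  atom 4: C, bond orders sum to 3 (valence 4) → 1 H
  atom 5: C, bond orders sum to 4 (valence 4) → 0 H
  atom 6: O, bond orders sum to 2 (valence 2) → 0 H
  atom 7: O, bond orders sum to 1 (valence 2) → 1 H
  atom 8: C, bond orders sum to 3 (valence 4) → 1 H
  atom 9: C, bond orders sum to 1 (valence 4) → 3 H
  atom 10: C, bond orders sum to 4 (valence 4) → 0 H
  atom 11: N, bond orders sum to 3 (valence 3) → 0 H
  atom 12: C, bond orders sum to 3 (valence 4) → 1 H
  atom 13: C, bond orders sum to 4 (valence 4) → 0 H
  atom 14: O, bond orders sum to 2 (valence 2) → 0 H
  atom 15: O, bond orders sum to 2 (valence 2) → 0 H
  atom 16: C, bond orders sum to 1 (valence 4) → 3 H
  atom 17: C, bond orders sum to 3 (valence 4) → 1 H
  atom 18: C, bond orders sum to 2 (valence 4) → 2 H
  atom 19: C, bond orders sum to 1 (valence 4) → 3 H
  atom 20: C, bond orders sum to 2 (valence 4) → 2 H
  atom 21: C, bond orders sum to 2 (valence 4) → 2 H
  atom 22: C, bond orders sum to 4 (valence 4) → 0 H
  atom 23: N, bond orders sum to 3 (valence 3) → 0 H
Totals → C:16, H:22, N:2, O:5.
In Hill order: C16H22N2O5.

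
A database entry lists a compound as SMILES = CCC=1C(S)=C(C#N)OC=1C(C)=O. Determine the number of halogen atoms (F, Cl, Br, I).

Scan the SMILES for the halogen motif — none present.
Groups that are present: 1 ketone, 1 nitrile, 1 thiol.

0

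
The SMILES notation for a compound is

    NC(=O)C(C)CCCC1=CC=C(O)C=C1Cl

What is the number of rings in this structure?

In SMILES, each pair of matching ring-closure digits denotes one ring-closing bond; the number of such bonds equals the number of independent rings.
Ring-closure bonds here: 1.

1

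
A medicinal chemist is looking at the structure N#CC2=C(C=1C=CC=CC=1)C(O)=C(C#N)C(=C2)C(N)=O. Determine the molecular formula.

C15H9N3O2

Walk through each heavy atom and fill implicit hydrogens from standard valence (C 4, N 3, O 2, S 2, halogen 1):
  atom 1: N, bond orders sum to 3 (valence 3) → 0 H
  atom 2: C, bond orders sum to 4 (valence 4) → 0 H
  atom 3: C, bond orders sum to 4 (valence 4) → 0 H
  atom 4: C, bond orders sum to 4 (valence 4) → 0 H
  atom 5: C, bond orders sum to 4 (valence 4) → 0 H
  atom 6: C, bond orders sum to 3 (valence 4) → 1 H
  atom 7: C, bond orders sum to 3 (valence 4) → 1 H
  atom 8: C, bond orders sum to 3 (valence 4) → 1 H
  atom 9: C, bond orders sum to 3 (valence 4) → 1 H
  atom 10: C, bond orders sum to 3 (valence 4) → 1 H
  atom 11: C, bond orders sum to 4 (valence 4) → 0 H
  atom 12: O, bond orders sum to 1 (valence 2) → 1 H
  atom 13: C, bond orders sum to 4 (valence 4) → 0 H
  atom 14: C, bond orders sum to 4 (valence 4) → 0 H
  atom 15: N, bond orders sum to 3 (valence 3) → 0 H
  atom 16: C, bond orders sum to 4 (valence 4) → 0 H
  atom 17: C, bond orders sum to 3 (valence 4) → 1 H
  atom 18: C, bond orders sum to 4 (valence 4) → 0 H
  atom 19: N, bond orders sum to 1 (valence 3) → 2 H
  atom 20: O, bond orders sum to 2 (valence 2) → 0 H
Totals → C:15, H:9, N:3, O:2.
In Hill order: C15H9N3O2.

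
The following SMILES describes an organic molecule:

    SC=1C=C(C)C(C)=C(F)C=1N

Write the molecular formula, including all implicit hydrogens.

C8H10FNS

Walk through each heavy atom and fill implicit hydrogens from standard valence (C 4, N 3, O 2, S 2, halogen 1):
  atom 1: S, bond orders sum to 1 (valence 2) → 1 H
  atom 2: C, bond orders sum to 4 (valence 4) → 0 H
  atom 3: C, bond orders sum to 3 (valence 4) → 1 H
  atom 4: C, bond orders sum to 4 (valence 4) → 0 H
  atom 5: C, bond orders sum to 1 (valence 4) → 3 H
  atom 6: C, bond orders sum to 4 (valence 4) → 0 H
  atom 7: C, bond orders sum to 1 (valence 4) → 3 H
  atom 8: C, bond orders sum to 4 (valence 4) → 0 H
  atom 9: F (halogen, monovalent) → 0 H
  atom 10: C, bond orders sum to 4 (valence 4) → 0 H
  atom 11: N, bond orders sum to 1 (valence 3) → 2 H
Totals → C:8, H:10, F:1, N:1, S:1.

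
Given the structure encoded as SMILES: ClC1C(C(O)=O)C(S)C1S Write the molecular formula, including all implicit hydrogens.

Walk through each heavy atom and fill implicit hydrogens from standard valence (C 4, N 3, O 2, S 2, halogen 1):
  atom 1: Cl (halogen, monovalent) → 0 H
  atom 2: C, bond orders sum to 3 (valence 4) → 1 H
  atom 3: C, bond orders sum to 3 (valence 4) → 1 H
  atom 4: C, bond orders sum to 4 (valence 4) → 0 H
  atom 5: O, bond orders sum to 1 (valence 2) → 1 H
  atom 6: O, bond orders sum to 2 (valence 2) → 0 H
  atom 7: C, bond orders sum to 3 (valence 4) → 1 H
  atom 8: S, bond orders sum to 1 (valence 2) → 1 H
  atom 9: C, bond orders sum to 3 (valence 4) → 1 H
  atom 10: S, bond orders sum to 1 (valence 2) → 1 H
Totals → C:5, H:7, Cl:1, O:2, S:2.

C5H7ClO2S2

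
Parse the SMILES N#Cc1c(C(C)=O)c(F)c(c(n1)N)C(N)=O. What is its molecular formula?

C9H7FN4O2

Walk through each heavy atom and fill implicit hydrogens from standard valence (C 4, N 3, O 2, S 2, halogen 1); for lowercase aromatic atoms, an aromatic c carries 1 H when it has two neighbours and 0 H with three, and aromatic n carries 0 H:
  atom 1: N, bond orders sum to 3 (valence 3) → 0 H
  atom 2: C, bond orders sum to 4 (valence 4) → 0 H
  atom 3: aromatic c, 3 neighbours → 0 H
  atom 4: aromatic c, 3 neighbours → 0 H
  atom 5: C, bond orders sum to 4 (valence 4) → 0 H
  atom 6: C, bond orders sum to 1 (valence 4) → 3 H
  atom 7: O, bond orders sum to 2 (valence 2) → 0 H
  atom 8: aromatic c, 3 neighbours → 0 H
  atom 9: F (halogen, monovalent) → 0 H
  atom 10: aromatic c, 3 neighbours → 0 H
  atom 11: aromatic c, 3 neighbours → 0 H
  atom 12: aromatic n, 2 neighbours → 0 H
  atom 13: N, bond orders sum to 1 (valence 3) → 2 H
  atom 14: C, bond orders sum to 4 (valence 4) → 0 H
  atom 15: N, bond orders sum to 1 (valence 3) → 2 H
  atom 16: O, bond orders sum to 2 (valence 2) → 0 H
Totals → C:9, H:7, F:1, N:4, O:2.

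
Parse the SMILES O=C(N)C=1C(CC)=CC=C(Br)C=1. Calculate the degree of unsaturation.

5

Molecular formula: C9H10BrNO.
DoU = (2C + 2 + N − H − X) / 2, where X is the halogen count and O/S are ignored.
    = (2·9 + 2 + 1 − 10 − 1) / 2 = 10 / 2 = 5.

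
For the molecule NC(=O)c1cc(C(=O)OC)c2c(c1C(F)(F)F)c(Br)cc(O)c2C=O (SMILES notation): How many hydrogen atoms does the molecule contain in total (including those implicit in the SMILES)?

9

Walk through each heavy atom and fill implicit hydrogens from standard valence (C 4, N 3, O 2, S 2, halogen 1); for lowercase aromatic atoms, an aromatic c carries 1 H when it has two neighbours and 0 H with three, and aromatic n carries 0 H:
  atom 1: N, bond orders sum to 1 (valence 3) → 2 H
  atom 2: C, bond orders sum to 4 (valence 4) → 0 H
  atom 3: O, bond orders sum to 2 (valence 2) → 0 H
  atom 4: aromatic c, 3 neighbours → 0 H
  atom 5: aromatic c, 2 neighbours → 1 H
  atom 6: aromatic c, 3 neighbours → 0 H
  atom 7: C, bond orders sum to 4 (valence 4) → 0 H
  atom 8: O, bond orders sum to 2 (valence 2) → 0 H
  atom 9: O, bond orders sum to 2 (valence 2) → 0 H
  atom 10: C, bond orders sum to 1 (valence 4) → 3 H
  atom 11: aromatic c, 3 neighbours → 0 H
  atom 12: aromatic c, 3 neighbours → 0 H
  atom 13: aromatic c, 3 neighbours → 0 H
  atom 14: C, bond orders sum to 4 (valence 4) → 0 H
  atom 15: F (halogen, monovalent) → 0 H
  atom 16: F (halogen, monovalent) → 0 H
  atom 17: F (halogen, monovalent) → 0 H
  atom 18: aromatic c, 3 neighbours → 0 H
  atom 19: Br (halogen, monovalent) → 0 H
  atom 20: aromatic c, 2 neighbours → 1 H
  atom 21: aromatic c, 3 neighbours → 0 H
  atom 22: O, bond orders sum to 1 (valence 2) → 1 H
  atom 23: aromatic c, 3 neighbours → 0 H
  atom 24: C, bond orders sum to 3 (valence 4) → 1 H
  atom 25: O, bond orders sum to 2 (valence 2) → 0 H
Total hydrogens: 9.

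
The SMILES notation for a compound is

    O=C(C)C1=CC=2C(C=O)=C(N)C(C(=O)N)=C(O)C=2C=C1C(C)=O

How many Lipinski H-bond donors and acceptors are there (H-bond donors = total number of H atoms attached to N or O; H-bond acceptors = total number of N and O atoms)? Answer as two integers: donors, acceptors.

Donors: find every N or O and count the H atoms it carries.
  atom 1 (O): bond orders sum to 2 → 0 H
  atom 9 (O): bond orders sum to 2 → 0 H
  atom 11 (N): bond orders sum to 1 → 2 H
  atom 14 (O): bond orders sum to 2 → 0 H
  atom 15 (N): bond orders sum to 1 → 2 H
  atom 17 (O): bond orders sum to 1 → 1 H
  atom 23 (O): bond orders sum to 2 → 0 H
Lipinski HBD = 5.
Acceptors: N atoms = 2, O atoms = 5 → HBA = 7.

5, 7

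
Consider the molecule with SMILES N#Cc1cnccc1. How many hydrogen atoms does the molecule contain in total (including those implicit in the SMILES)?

4

Walk through each heavy atom and fill implicit hydrogens from standard valence (C 4, N 3, O 2, S 2, halogen 1); for lowercase aromatic atoms, an aromatic c carries 1 H when it has two neighbours and 0 H with three, and aromatic n carries 0 H:
  atom 1: N, bond orders sum to 3 (valence 3) → 0 H
  atom 2: C, bond orders sum to 4 (valence 4) → 0 H
  atom 3: aromatic c, 3 neighbours → 0 H
  atom 4: aromatic c, 2 neighbours → 1 H
  atom 5: aromatic n, 2 neighbours → 0 H
  atom 6: aromatic c, 2 neighbours → 1 H
  atom 7: aromatic c, 2 neighbours → 1 H
  atom 8: aromatic c, 2 neighbours → 1 H
Total hydrogens: 4.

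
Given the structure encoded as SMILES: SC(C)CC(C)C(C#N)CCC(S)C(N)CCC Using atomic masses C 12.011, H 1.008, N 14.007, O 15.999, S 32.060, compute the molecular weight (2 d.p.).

First, the molecular formula is C14H28N2S2 (counting implicit H from valence).
  C: 14 × 12.011 = 168.154
  H: 28 × 1.008 = 28.224
  N: 2 × 14.007 = 28.014
  S: 2 × 32.060 = 64.120
Sum: 14×12.011 + 28×1.008 + 2×14.007 + 2×32.060 = 288.512 → 288.51 g/mol.

288.51 g/mol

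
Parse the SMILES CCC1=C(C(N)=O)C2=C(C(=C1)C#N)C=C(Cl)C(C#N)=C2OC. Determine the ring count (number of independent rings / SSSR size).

In SMILES, each pair of matching ring-closure digits denotes one ring-closing bond; the number of such bonds equals the number of independent rings.
Ring-closure bonds here: 2.

2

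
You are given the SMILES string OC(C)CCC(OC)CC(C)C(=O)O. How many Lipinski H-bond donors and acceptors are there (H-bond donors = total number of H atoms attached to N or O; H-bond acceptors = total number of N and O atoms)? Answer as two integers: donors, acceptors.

Donors: find every N or O and count the H atoms it carries.
  atom 1 (O): bond orders sum to 1 → 1 H
  atom 7 (O): bond orders sum to 2 → 0 H
  atom 13 (O): bond orders sum to 2 → 0 H
  atom 14 (O): bond orders sum to 1 → 1 H
Lipinski HBD = 2.
Acceptors: N atoms = 0, O atoms = 4 → HBA = 4.

2, 4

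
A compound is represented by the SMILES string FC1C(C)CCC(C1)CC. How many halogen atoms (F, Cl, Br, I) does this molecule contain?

Halogen atoms appear at heavy-atom position 1 (1×F).
Halogen count: 1.

1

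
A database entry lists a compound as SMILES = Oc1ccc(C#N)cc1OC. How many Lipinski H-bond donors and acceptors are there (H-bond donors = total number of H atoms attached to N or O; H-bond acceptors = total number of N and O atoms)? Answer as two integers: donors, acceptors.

Donors: find every N or O and count the H atoms it carries.
  atom 1 (O): bond orders sum to 1 → 1 H
  atom 7 (N): bond orders sum to 3 → 0 H
  atom 10 (O): bond orders sum to 2 → 0 H
Lipinski HBD = 1.
Acceptors: N atoms = 1, O atoms = 2 → HBA = 3.

1, 3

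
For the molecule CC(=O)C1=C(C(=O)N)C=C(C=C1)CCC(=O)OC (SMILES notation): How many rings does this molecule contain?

In SMILES, each pair of matching ring-closure digits denotes one ring-closing bond; the number of such bonds equals the number of independent rings.
Ring-closure bonds here: 1.

1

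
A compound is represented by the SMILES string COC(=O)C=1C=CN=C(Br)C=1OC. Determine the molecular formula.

Walk through each heavy atom and fill implicit hydrogens from standard valence (C 4, N 3, O 2, S 2, halogen 1):
  atom 1: C, bond orders sum to 1 (valence 4) → 3 H
  atom 2: O, bond orders sum to 2 (valence 2) → 0 H
  atom 3: C, bond orders sum to 4 (valence 4) → 0 H
  atom 4: O, bond orders sum to 2 (valence 2) → 0 H
  atom 5: C, bond orders sum to 4 (valence 4) → 0 H
  atom 6: C, bond orders sum to 3 (valence 4) → 1 H
  atom 7: C, bond orders sum to 3 (valence 4) → 1 H
  atom 8: N, bond orders sum to 3 (valence 3) → 0 H
  atom 9: C, bond orders sum to 4 (valence 4) → 0 H
  atom 10: Br (halogen, monovalent) → 0 H
  atom 11: C, bond orders sum to 4 (valence 4) → 0 H
  atom 12: O, bond orders sum to 2 (valence 2) → 0 H
  atom 13: C, bond orders sum to 1 (valence 4) → 3 H
Totals → C:8, H:8, Br:1, N:1, O:3.
In Hill order: C8H8BrNO3.

C8H8BrNO3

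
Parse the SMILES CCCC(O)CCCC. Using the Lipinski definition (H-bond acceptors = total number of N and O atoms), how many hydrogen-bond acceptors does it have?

1

N atoms: 0; O atoms: 1.
Lipinski HBA = 0 + 1 = 1.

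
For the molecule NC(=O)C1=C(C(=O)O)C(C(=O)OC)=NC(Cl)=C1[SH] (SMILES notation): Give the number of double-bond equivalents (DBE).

7

Molecular formula: C9H7ClN2O5S.
DoU = (2C + 2 + N − H − X) / 2, where X is the halogen count and O/S are ignored.
    = (2·9 + 2 + 2 − 7 − 1) / 2 = 14 / 2 = 7.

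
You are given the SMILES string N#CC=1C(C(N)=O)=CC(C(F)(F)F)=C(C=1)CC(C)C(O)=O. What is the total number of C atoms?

Count every carbon token in the SMILES (each C, including those in ring-closure positions and inside branches).
Carbon count: 13.

13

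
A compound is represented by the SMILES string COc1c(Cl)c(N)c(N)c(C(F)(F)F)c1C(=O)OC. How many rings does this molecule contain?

In SMILES, each pair of matching ring-closure digits denotes one ring-closing bond; the number of such bonds equals the number of independent rings.
Ring-closure bonds here: 1.

1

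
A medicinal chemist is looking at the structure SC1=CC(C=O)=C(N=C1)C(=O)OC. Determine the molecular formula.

Walk through each heavy atom and fill implicit hydrogens from standard valence (C 4, N 3, O 2, S 2, halogen 1):
  atom 1: S, bond orders sum to 1 (valence 2) → 1 H
  atom 2: C, bond orders sum to 4 (valence 4) → 0 H
  atom 3: C, bond orders sum to 3 (valence 4) → 1 H
  atom 4: C, bond orders sum to 4 (valence 4) → 0 H
  atom 5: C, bond orders sum to 3 (valence 4) → 1 H
  atom 6: O, bond orders sum to 2 (valence 2) → 0 H
  atom 7: C, bond orders sum to 4 (valence 4) → 0 H
  atom 8: N, bond orders sum to 3 (valence 3) → 0 H
  atom 9: C, bond orders sum to 3 (valence 4) → 1 H
  atom 10: C, bond orders sum to 4 (valence 4) → 0 H
  atom 11: O, bond orders sum to 2 (valence 2) → 0 H
  atom 12: O, bond orders sum to 2 (valence 2) → 0 H
  atom 13: C, bond orders sum to 1 (valence 4) → 3 H
Totals → C:8, H:7, N:1, O:3, S:1.
In Hill order: C8H7NO3S.

C8H7NO3S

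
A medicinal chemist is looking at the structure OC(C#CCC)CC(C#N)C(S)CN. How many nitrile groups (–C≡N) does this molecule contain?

The nitrile motif appears at heavy-atom position 9 in the SMILES.
Other groups present: 1 alkyne, 1 hydroxyl, 1 primary amine, 1 thiol.
Nitrile count: 1.

1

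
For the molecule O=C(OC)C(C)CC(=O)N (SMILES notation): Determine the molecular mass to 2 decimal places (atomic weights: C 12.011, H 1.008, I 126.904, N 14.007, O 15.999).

145.16 g/mol

First, the molecular formula is C6H11NO3 (counting implicit H from valence).
  C: 6 × 12.011 = 72.066
  H: 11 × 1.008 = 11.088
  N: 1 × 14.007 = 14.007
  O: 3 × 15.999 = 47.997
Sum: 6×12.011 + 11×1.008 + 1×14.007 + 3×15.999 = 145.158 → 145.16 g/mol.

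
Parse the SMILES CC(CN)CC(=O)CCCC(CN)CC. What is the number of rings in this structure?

0

In SMILES, each pair of matching ring-closure digits denotes one ring-closing bond; the number of such bonds equals the number of independent rings.
Ring-closure bonds here: 0.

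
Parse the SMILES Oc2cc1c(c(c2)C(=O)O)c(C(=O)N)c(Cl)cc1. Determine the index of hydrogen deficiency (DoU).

Molecular formula: C12H8ClNO4.
DoU = (2C + 2 + N − H − X) / 2, where X is the halogen count and O/S are ignored.
    = (2·12 + 2 + 1 − 8 − 1) / 2 = 18 / 2 = 9.

9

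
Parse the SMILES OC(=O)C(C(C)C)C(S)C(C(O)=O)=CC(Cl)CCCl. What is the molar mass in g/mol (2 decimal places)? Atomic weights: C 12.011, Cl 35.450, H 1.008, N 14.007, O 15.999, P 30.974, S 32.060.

First, the molecular formula is C12H18Cl2O4S (counting implicit H from valence).
  C: 12 × 12.011 = 144.132
  Cl: 2 × 35.450 = 70.900
  H: 18 × 1.008 = 18.144
  O: 4 × 15.999 = 63.996
  S: 1 × 32.060 = 32.060
Sum: 12×12.011 + 2×35.450 + 18×1.008 + 4×15.999 + 1×32.060 = 329.232 → 329.23 g/mol.

329.23 g/mol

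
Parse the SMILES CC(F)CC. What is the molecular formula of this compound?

C4H9F

Walk through each heavy atom and fill implicit hydrogens from standard valence (C 4, N 3, O 2, S 2, halogen 1):
  atom 1: C, bond orders sum to 1 (valence 4) → 3 H
  atom 2: C, bond orders sum to 3 (valence 4) → 1 H
  atom 3: F (halogen, monovalent) → 0 H
  atom 4: C, bond orders sum to 2 (valence 4) → 2 H
  atom 5: C, bond orders sum to 1 (valence 4) → 3 H
Totals → C:4, H:9, F:1.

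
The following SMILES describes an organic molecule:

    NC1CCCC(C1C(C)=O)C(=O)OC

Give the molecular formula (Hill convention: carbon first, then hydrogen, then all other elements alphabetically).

Walk through each heavy atom and fill implicit hydrogens from standard valence (C 4, N 3, O 2, S 2, halogen 1):
  atom 1: N, bond orders sum to 1 (valence 3) → 2 H
  atom 2: C, bond orders sum to 3 (valence 4) → 1 H
  atom 3: C, bond orders sum to 2 (valence 4) → 2 H
  atom 4: C, bond orders sum to 2 (valence 4) → 2 H
  atom 5: C, bond orders sum to 2 (valence 4) → 2 H
  atom 6: C, bond orders sum to 3 (valence 4) → 1 H
  atom 7: C, bond orders sum to 3 (valence 4) → 1 H
  atom 8: C, bond orders sum to 4 (valence 4) → 0 H
  atom 9: C, bond orders sum to 1 (valence 4) → 3 H
  atom 10: O, bond orders sum to 2 (valence 2) → 0 H
  atom 11: C, bond orders sum to 4 (valence 4) → 0 H
  atom 12: O, bond orders sum to 2 (valence 2) → 0 H
  atom 13: O, bond orders sum to 2 (valence 2) → 0 H
  atom 14: C, bond orders sum to 1 (valence 4) → 3 H
Totals → C:10, H:17, N:1, O:3.

C10H17NO3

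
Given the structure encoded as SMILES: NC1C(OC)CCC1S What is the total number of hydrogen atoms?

13

Walk through each heavy atom and fill implicit hydrogens from standard valence (C 4, N 3, O 2, S 2, halogen 1):
  atom 1: N, bond orders sum to 1 (valence 3) → 2 H
  atom 2: C, bond orders sum to 3 (valence 4) → 1 H
  atom 3: C, bond orders sum to 3 (valence 4) → 1 H
  atom 4: O, bond orders sum to 2 (valence 2) → 0 H
  atom 5: C, bond orders sum to 1 (valence 4) → 3 H
  atom 6: C, bond orders sum to 2 (valence 4) → 2 H
  atom 7: C, bond orders sum to 2 (valence 4) → 2 H
  atom 8: C, bond orders sum to 3 (valence 4) → 1 H
  atom 9: S, bond orders sum to 1 (valence 2) → 1 H
Total hydrogens: 13.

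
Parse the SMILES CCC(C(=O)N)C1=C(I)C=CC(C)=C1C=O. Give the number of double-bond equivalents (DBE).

6

Molecular formula: C12H14INO2.
DoU = (2C + 2 + N − H − X) / 2, where X is the halogen count and O/S are ignored.
    = (2·12 + 2 + 1 − 14 − 1) / 2 = 12 / 2 = 6.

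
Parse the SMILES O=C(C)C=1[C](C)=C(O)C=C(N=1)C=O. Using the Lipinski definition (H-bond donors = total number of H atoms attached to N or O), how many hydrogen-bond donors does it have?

1

Donors: find every N or O and count the H atoms it carries.
  atom 1 (O): bond orders sum to 2 → 0 H
  atom 8 (O): bond orders sum to 1 → 1 H
  atom 11 (N): bond orders sum to 3 → 0 H
  atom 13 (O): bond orders sum to 2 → 0 H
Lipinski HBD = 1.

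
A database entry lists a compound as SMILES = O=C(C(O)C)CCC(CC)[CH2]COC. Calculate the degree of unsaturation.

Molecular formula: C11H22O3.
DoU = (2C + 2 + N − H − X) / 2, where X is the halogen count and O/S are ignored.
    = (2·11 + 2 + 0 − 22 − 0) / 2 = 2 / 2 = 1.

1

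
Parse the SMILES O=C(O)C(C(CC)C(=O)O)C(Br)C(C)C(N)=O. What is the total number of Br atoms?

Scan the SMILES for Br atoms (remember two-letter symbols like Cl and Br are single atoms).
Bromine count: 1.

1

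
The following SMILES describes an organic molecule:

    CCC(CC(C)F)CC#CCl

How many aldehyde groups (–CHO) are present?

0

Scan the SMILES for the aldehyde motif — none present.
Groups that are present: 1 alkyne.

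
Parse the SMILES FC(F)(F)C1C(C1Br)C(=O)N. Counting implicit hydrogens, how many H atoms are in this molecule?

Walk through each heavy atom and fill implicit hydrogens from standard valence (C 4, N 3, O 2, S 2, halogen 1):
  atom 1: F (halogen, monovalent) → 0 H
  atom 2: C, bond orders sum to 4 (valence 4) → 0 H
  atom 3: F (halogen, monovalent) → 0 H
  atom 4: F (halogen, monovalent) → 0 H
  atom 5: C, bond orders sum to 3 (valence 4) → 1 H
  atom 6: C, bond orders sum to 3 (valence 4) → 1 H
  atom 7: C, bond orders sum to 3 (valence 4) → 1 H
  atom 8: Br (halogen, monovalent) → 0 H
  atom 9: C, bond orders sum to 4 (valence 4) → 0 H
  atom 10: O, bond orders sum to 2 (valence 2) → 0 H
  atom 11: N, bond orders sum to 1 (valence 3) → 2 H
Total hydrogens: 5.

5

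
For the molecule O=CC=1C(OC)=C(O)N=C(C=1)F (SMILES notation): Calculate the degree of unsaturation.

Molecular formula: C7H6FNO3.
DoU = (2C + 2 + N − H − X) / 2, where X is the halogen count and O/S are ignored.
    = (2·7 + 2 + 1 − 6 − 1) / 2 = 10 / 2 = 5.

5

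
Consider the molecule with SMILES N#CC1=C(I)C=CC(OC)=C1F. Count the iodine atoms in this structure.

1

Scan the SMILES for I atoms (remember two-letter symbols like Cl and Br are single atoms).
Iodine count: 1.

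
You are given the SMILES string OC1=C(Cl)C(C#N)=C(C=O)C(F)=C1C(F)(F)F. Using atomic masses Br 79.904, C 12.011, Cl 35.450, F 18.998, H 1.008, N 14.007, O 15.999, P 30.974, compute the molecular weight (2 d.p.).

267.56 g/mol

First, the molecular formula is C9H2ClF4NO2 (counting implicit H from valence).
  C: 9 × 12.011 = 108.099
  Cl: 1 × 35.450 = 35.450
  F: 4 × 18.998 = 75.992
  H: 2 × 1.008 = 2.016
  N: 1 × 14.007 = 14.007
  O: 2 × 15.999 = 31.998
Sum: 9×12.011 + 1×35.450 + 4×18.998 + 2×1.008 + 1×14.007 + 2×15.999 = 267.562 → 267.56 g/mol.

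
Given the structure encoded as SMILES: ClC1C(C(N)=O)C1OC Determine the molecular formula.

C5H8ClNO2

Walk through each heavy atom and fill implicit hydrogens from standard valence (C 4, N 3, O 2, S 2, halogen 1):
  atom 1: Cl (halogen, monovalent) → 0 H
  atom 2: C, bond orders sum to 3 (valence 4) → 1 H
  atom 3: C, bond orders sum to 3 (valence 4) → 1 H
  atom 4: C, bond orders sum to 4 (valence 4) → 0 H
  atom 5: N, bond orders sum to 1 (valence 3) → 2 H
  atom 6: O, bond orders sum to 2 (valence 2) → 0 H
  atom 7: C, bond orders sum to 3 (valence 4) → 1 H
  atom 8: O, bond orders sum to 2 (valence 2) → 0 H
  atom 9: C, bond orders sum to 1 (valence 4) → 3 H
Totals → C:5, H:8, Cl:1, N:1, O:2.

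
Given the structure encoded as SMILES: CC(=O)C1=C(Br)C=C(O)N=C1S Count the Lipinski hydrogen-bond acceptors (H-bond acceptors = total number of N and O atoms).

N atoms: 1; O atoms: 2.
Lipinski HBA = 1 + 2 = 3.

3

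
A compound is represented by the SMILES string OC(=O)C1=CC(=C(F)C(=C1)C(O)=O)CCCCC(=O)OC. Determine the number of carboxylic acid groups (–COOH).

2

The carboxylic acid motif appears at heavy-atom positions 2, 11 in the SMILES.
Other groups present: 1 ester.
Carboxylic acid count: 2.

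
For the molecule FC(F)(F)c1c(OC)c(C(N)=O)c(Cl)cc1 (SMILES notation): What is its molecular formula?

C9H7ClF3NO2

Walk through each heavy atom and fill implicit hydrogens from standard valence (C 4, N 3, O 2, S 2, halogen 1); for lowercase aromatic atoms, an aromatic c carries 1 H when it has two neighbours and 0 H with three, and aromatic n carries 0 H:
  atom 1: F (halogen, monovalent) → 0 H
  atom 2: C, bond orders sum to 4 (valence 4) → 0 H
  atom 3: F (halogen, monovalent) → 0 H
  atom 4: F (halogen, monovalent) → 0 H
  atom 5: aromatic c, 3 neighbours → 0 H
  atom 6: aromatic c, 3 neighbours → 0 H
  atom 7: O, bond orders sum to 2 (valence 2) → 0 H
  atom 8: C, bond orders sum to 1 (valence 4) → 3 H
  atom 9: aromatic c, 3 neighbours → 0 H
  atom 10: C, bond orders sum to 4 (valence 4) → 0 H
  atom 11: N, bond orders sum to 1 (valence 3) → 2 H
  atom 12: O, bond orders sum to 2 (valence 2) → 0 H
  atom 13: aromatic c, 3 neighbours → 0 H
  atom 14: Cl (halogen, monovalent) → 0 H
  atom 15: aromatic c, 2 neighbours → 1 H
  atom 16: aromatic c, 2 neighbours → 1 H
Totals → C:9, H:7, Cl:1, F:3, N:1, O:2.
In Hill order: C9H7ClF3NO2.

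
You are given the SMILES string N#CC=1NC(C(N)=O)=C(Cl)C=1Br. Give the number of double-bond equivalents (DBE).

Molecular formula: C6H3BrClN3O.
DoU = (2C + 2 + N − H − X) / 2, where X is the halogen count and O/S are ignored.
    = (2·6 + 2 + 3 − 3 − 2) / 2 = 12 / 2 = 6.

6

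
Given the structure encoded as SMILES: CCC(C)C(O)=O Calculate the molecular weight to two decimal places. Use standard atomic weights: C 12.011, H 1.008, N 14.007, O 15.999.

First, the molecular formula is C5H10O2 (counting implicit H from valence).
  C: 5 × 12.011 = 60.055
  H: 10 × 1.008 = 10.080
  O: 2 × 15.999 = 31.998
Sum: 5×12.011 + 10×1.008 + 2×15.999 = 102.133 → 102.13 g/mol.

102.13 g/mol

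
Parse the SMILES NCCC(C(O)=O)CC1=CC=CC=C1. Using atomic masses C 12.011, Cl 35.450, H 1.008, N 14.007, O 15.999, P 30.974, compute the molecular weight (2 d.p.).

First, the molecular formula is C11H15NO2 (counting implicit H from valence).
  C: 11 × 12.011 = 132.121
  H: 15 × 1.008 = 15.120
  N: 1 × 14.007 = 14.007
  O: 2 × 15.999 = 31.998
Sum: 11×12.011 + 15×1.008 + 1×14.007 + 2×15.999 = 193.246 → 193.25 g/mol.

193.25 g/mol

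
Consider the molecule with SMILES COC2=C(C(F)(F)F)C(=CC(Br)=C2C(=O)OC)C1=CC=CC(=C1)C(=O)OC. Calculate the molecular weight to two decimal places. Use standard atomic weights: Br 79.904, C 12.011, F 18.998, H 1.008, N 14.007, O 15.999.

447.20 g/mol

First, the molecular formula is C18H14BrF3O5 (counting implicit H from valence).
  Br: 1 × 79.904 = 79.904
  C: 18 × 12.011 = 216.198
  F: 3 × 18.998 = 56.994
  H: 14 × 1.008 = 14.112
  O: 5 × 15.999 = 79.995
Sum: 1×79.904 + 18×12.011 + 3×18.998 + 14×1.008 + 5×15.999 = 447.203 → 447.20 g/mol.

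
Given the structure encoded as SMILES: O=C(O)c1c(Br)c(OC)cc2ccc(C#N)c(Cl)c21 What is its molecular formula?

C13H7BrClNO3

Walk through each heavy atom and fill implicit hydrogens from standard valence (C 4, N 3, O 2, S 2, halogen 1); for lowercase aromatic atoms, an aromatic c carries 1 H when it has two neighbours and 0 H with three, and aromatic n carries 0 H:
  atom 1: O, bond orders sum to 2 (valence 2) → 0 H
  atom 2: C, bond orders sum to 4 (valence 4) → 0 H
  atom 3: O, bond orders sum to 1 (valence 2) → 1 H
  atom 4: aromatic c, 3 neighbours → 0 H
  atom 5: aromatic c, 3 neighbours → 0 H
  atom 6: Br (halogen, monovalent) → 0 H
  atom 7: aromatic c, 3 neighbours → 0 H
  atom 8: O, bond orders sum to 2 (valence 2) → 0 H
  atom 9: C, bond orders sum to 1 (valence 4) → 3 H
  atom 10: aromatic c, 2 neighbours → 1 H
  atom 11: aromatic c, 3 neighbours → 0 H
  atom 12: aromatic c, 2 neighbours → 1 H
  atom 13: aromatic c, 2 neighbours → 1 H
  atom 14: aromatic c, 3 neighbours → 0 H
  atom 15: C, bond orders sum to 4 (valence 4) → 0 H
  atom 16: N, bond orders sum to 3 (valence 3) → 0 H
  atom 17: aromatic c, 3 neighbours → 0 H
  atom 18: Cl (halogen, monovalent) → 0 H
  atom 19: aromatic c, 3 neighbours → 0 H
Totals → C:13, H:7, Br:1, Cl:1, N:1, O:3.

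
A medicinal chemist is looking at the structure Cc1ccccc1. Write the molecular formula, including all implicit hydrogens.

Walk through each heavy atom and fill implicit hydrogens from standard valence (C 4, N 3, O 2, S 2, halogen 1); for lowercase aromatic atoms, an aromatic c carries 1 H when it has two neighbours and 0 H with three, and aromatic n carries 0 H:
  atom 1: C, bond orders sum to 1 (valence 4) → 3 H
  atom 2: aromatic c, 3 neighbours → 0 H
  atom 3: aromatic c, 2 neighbours → 1 H
  atom 4: aromatic c, 2 neighbours → 1 H
  atom 5: aromatic c, 2 neighbours → 1 H
  atom 6: aromatic c, 2 neighbours → 1 H
  atom 7: aromatic c, 2 neighbours → 1 H
Totals → C:7, H:8.

C7H8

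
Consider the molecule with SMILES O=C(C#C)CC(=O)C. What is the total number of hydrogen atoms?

Walk through each heavy atom and fill implicit hydrogens from standard valence (C 4, N 3, O 2, S 2, halogen 1):
  atom 1: O, bond orders sum to 2 (valence 2) → 0 H
  atom 2: C, bond orders sum to 4 (valence 4) → 0 H
  atom 3: C, bond orders sum to 4 (valence 4) → 0 H
  atom 4: C, bond orders sum to 3 (valence 4) → 1 H
  atom 5: C, bond orders sum to 2 (valence 4) → 2 H
  atom 6: C, bond orders sum to 4 (valence 4) → 0 H
  atom 7: O, bond orders sum to 2 (valence 2) → 0 H
  atom 8: C, bond orders sum to 1 (valence 4) → 3 H
Total hydrogens: 6.

6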